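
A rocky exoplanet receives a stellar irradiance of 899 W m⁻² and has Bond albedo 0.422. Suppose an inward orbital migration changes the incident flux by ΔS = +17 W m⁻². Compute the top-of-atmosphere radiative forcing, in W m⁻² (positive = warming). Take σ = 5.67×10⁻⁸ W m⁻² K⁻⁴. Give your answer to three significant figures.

2.46 W m⁻²

ΔF = Δ[S(1−α)]/4 = (1−0.422)·+17/4 = 2.457 W m⁻².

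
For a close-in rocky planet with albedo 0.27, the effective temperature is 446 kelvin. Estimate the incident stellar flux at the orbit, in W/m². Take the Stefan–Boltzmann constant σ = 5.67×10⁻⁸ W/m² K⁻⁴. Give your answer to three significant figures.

12300 W/m²

Invert the energy balance for S: S = 4σT⁴/(1−α).
σT⁴ = 5.67×10⁻⁸·(446)⁴ = 2243 W/m².
S = 4·2243/0.73 = 12290 W/m².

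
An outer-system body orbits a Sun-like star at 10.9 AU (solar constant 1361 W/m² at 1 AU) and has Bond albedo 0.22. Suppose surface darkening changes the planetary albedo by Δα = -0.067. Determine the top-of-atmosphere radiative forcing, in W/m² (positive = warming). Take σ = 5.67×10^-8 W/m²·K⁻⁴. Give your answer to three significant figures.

By the inverse-square law, S = 1361/10.9² = 11.46 W/m².
TOA radiative forcing: ΔF = −S·Δα/4 = −11.46·(-0.067)/4 = 0.1919 W/m².

0.192 W/m²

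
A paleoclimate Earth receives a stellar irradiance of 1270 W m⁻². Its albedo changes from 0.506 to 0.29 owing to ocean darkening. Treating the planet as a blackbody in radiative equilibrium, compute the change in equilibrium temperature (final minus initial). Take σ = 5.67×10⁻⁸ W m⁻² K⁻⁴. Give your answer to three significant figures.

21.8 kelvin

Before: T₁ = [1270·0.494/(4σ)]^(1/4) = 229.3 K.
Final:   T₂ = [S(1−0.29)/(4σ)]^(1/4) = 251.1 K.
Change: 251.1 − 229.3 = 21.77 K.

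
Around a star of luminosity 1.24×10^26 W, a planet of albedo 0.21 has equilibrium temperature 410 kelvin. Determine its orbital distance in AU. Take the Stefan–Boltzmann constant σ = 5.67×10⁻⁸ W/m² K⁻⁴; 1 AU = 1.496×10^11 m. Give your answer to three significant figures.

The flux needed for this T is 4σT⁴/(1−0.21) = 8112 W/m².
S = L/(4πd²) → d = √(L/4πS) = √(1.24×10^26/(4π·8112)) = 3.488×10^10 m = 0.2331 AU.

0.233 AU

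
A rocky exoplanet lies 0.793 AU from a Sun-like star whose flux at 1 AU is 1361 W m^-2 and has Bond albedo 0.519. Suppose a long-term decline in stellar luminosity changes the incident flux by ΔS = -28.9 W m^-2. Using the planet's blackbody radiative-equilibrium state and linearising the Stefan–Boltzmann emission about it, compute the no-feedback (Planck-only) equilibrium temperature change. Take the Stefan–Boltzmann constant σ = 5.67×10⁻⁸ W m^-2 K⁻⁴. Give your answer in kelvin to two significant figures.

Flux at the orbit: S = 1361/(0.793)² = 2164 W m^-2.
Reference equilibrium: T_e = [S(1−α)/(4σ)]^(1/4) = 260.3 K.
Only a fraction (1−α) is absorbed and it's spread over 4πR², so ΔF = (1−α)ΔS/4 = -3.475 W m^-2.
Linearising σT⁴ gives d(σT⁴)/dT = 4σT_e³ = 3.999 W m^-2 per K.
Hence the no-feedback warming is ΔF/(4σT_e³) = -0.869 K.

-0.87 K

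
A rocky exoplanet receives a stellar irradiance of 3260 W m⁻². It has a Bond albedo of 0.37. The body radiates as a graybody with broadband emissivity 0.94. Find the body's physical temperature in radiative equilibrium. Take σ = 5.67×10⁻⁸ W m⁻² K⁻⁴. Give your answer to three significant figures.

313 K

The planet absorbs (1−α)S over its disc πR² and re-emits over 4πR², so the mean absorbed flux is (1−0.37)·3260/4 = 513.5 W m⁻².
Equating to εσT⁴ with ε = 0.94: T = (513.5/0.94σ)^(1/4) = 313.3 K.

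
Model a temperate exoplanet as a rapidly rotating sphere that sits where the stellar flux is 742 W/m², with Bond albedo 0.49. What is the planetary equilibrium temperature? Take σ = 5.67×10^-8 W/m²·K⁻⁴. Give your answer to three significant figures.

202 K

Absorbed flux (global mean): S(1−α)/4 = 742.0·0.51/4 = 94.61 W/m².
Set σT⁴ = 94.61 → T = (94.61/σ)^(1/4) = 202.1 K.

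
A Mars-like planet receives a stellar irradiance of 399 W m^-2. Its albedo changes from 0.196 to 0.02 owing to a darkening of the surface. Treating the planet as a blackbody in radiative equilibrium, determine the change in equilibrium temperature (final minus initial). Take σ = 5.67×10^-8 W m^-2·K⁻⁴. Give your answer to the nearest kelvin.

10 kelvin

With α = 0.196, T₁ = 193.9 K.
With α = 0.02, T₂ = 203.8 K.
Change: 203.8 − 193.9 = 9.839 K.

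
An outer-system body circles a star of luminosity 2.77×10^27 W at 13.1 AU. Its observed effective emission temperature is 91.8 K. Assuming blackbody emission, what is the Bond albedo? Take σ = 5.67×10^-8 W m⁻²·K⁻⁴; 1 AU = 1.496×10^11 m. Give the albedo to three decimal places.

Orbital distance: d = 13.1 AU = 1.960×10^12 m.
Flux at the orbit: S = L/(4πd²) = 2.77×10^27/(4π·(1.96×10^12)²) = 57.39 W m⁻².
From σT⁴ = S(1−α)/4 we invert for α: 1−α = 4σT⁴/S.
σT⁴ = 4.027 W m⁻², so 4σT⁴ = 16.11 W m⁻².
1−α = 16.11/57.39 = 0.2806, so α = 0.7194.

0.719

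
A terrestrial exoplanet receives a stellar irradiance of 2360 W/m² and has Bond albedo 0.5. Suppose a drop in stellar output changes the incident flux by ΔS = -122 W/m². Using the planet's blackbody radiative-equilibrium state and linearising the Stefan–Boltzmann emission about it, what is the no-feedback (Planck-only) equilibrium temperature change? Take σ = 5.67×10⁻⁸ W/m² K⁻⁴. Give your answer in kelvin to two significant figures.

-3.5 K

The baseline emission temperature is T_e = 268.6 K.
ΔF = Δ[S(1−α)]/4 = (1−0.5)·-122/4 = -15.25 W/m².
Planck response: λ_P = 4σT_e³ = 4·5.67×10⁻⁸·(268.6)³ = 4.394 W/m²/K.
Hence the no-feedback warming is ΔF/(4σT_e³) = -3.47 K.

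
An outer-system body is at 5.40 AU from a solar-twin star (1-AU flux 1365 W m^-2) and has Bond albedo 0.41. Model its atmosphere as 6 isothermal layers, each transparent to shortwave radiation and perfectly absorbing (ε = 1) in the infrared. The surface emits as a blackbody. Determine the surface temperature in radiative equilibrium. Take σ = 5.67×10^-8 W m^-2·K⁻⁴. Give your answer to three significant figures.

By the inverse-square law, S = 1365/5.40² = 46.81 W m^-2.
OLR = S(1−α)/4 = 6.905 W m^-2; the top layer radiates at T_e = 105.0 K.
Layer-by-layer balance gives σT_s⁴ = (N+1)σT_e⁴, so T_s = 7^¼·105.0 = 170.9 K.

171 K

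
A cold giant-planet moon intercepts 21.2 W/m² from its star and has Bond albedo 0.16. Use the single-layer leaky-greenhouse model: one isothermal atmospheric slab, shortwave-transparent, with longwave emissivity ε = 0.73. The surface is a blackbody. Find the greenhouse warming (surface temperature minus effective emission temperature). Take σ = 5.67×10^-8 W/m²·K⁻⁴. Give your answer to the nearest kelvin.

Effective emission temperature (TOA balance): σT_e⁴ = S(1−α)/4 = 4.452 W/m² → T_e = 94.13 K.
Surface balance with a leaky layer gives σT_s⁴ = σT_e⁴·2/(2−ε), so T_s = T_e·[2/(2−0.73)]^(1/4) = 105.5 K.
T_s − T_e = 105.5 − 94.13 = 11.32 K.

11 kelvin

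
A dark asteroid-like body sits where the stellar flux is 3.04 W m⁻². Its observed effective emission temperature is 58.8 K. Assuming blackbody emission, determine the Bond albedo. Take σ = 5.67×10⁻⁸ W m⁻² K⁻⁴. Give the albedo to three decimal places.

0.108

Rearranging the radiative balance, α = 1 − 4σT⁴/S.
σT⁴ = 0.6778 W m⁻², so 4σT⁴ = 2.711 W m⁻².
1−α = 2.711/3.040 = 0.8918, so α = 0.1082.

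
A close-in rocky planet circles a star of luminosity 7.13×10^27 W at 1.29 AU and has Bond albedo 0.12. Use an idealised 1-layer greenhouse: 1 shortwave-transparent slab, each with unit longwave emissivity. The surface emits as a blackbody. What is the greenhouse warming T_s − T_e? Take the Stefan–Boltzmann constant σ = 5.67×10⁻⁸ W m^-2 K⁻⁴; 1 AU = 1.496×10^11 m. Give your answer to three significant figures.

Orbital distance: d = 1.29 AU = 1.930×10^11 m.
Flux at the orbit: S = L/(4πd²) = 7.13×10^27/(4π·(1.93×10^11)²) = 15230 W m^-2.
The effective emission temperature is T_e = [S(1−α)/(4σ)]^¼ = 493.1 K.
Surface: T_s = (2)^¼·T_e = 586.4 K.
Warming: T_s − T_e = 93.29 K.

93.3 K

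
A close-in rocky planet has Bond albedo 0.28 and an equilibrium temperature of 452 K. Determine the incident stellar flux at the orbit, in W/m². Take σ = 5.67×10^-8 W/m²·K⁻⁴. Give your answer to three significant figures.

Invert the energy balance for S: S = 4σT⁴/(1−α).
The emitted flux is σT⁴ = 2367 W/m².
S = 4·2367/0.72 = 13150 W/m².

13100 W/m²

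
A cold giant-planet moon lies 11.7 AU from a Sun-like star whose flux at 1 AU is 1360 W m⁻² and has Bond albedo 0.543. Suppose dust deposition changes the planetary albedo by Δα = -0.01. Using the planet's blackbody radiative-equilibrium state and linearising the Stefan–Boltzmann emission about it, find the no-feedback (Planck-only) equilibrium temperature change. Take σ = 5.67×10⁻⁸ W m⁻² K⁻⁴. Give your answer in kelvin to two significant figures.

0.37 K

By the inverse-square law, S = 1360/11.7² = 9.935 W m⁻².
The baseline emission temperature is T_e = 66.89 K.
The change in absorbed flux is Δ[S(1−α)/4] = −SΔα/4 = 0.02484 W m⁻².
Planck response: λ_P = 4σT_e³ = 4·5.67×10⁻⁸·(66.89)³ = 0.06788 W m⁻²/K.
Hence the no-feedback warming is ΔF/(4σT_e³) = 0.366 K.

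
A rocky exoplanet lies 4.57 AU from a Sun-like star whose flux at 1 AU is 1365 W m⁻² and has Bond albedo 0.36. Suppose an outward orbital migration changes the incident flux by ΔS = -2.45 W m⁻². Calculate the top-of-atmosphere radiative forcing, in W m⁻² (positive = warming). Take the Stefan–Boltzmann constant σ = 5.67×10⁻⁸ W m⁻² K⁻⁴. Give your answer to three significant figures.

-0.392 W m⁻²

Irradiance scales as 1/d², so S = 1365 W m⁻² × (1/4.57)² = 65.36 W m⁻².
TOA radiative forcing: ΔF = (1−α)ΔS/4 = 0.64·(-2.45)/4 = -0.3920 W m⁻².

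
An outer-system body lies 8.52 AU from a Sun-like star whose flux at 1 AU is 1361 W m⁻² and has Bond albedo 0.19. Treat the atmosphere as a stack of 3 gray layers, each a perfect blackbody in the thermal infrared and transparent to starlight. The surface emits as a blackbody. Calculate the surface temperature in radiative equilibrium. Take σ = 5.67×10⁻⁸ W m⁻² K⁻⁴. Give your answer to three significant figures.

128 kelvin

Flux at the orbit: S = 1361/(8.52)² = 18.75 W m⁻².
Top-of-atmosphere balance: σT_e⁴ = S(1−α)/4 = 3.797 W m⁻² → T_e = 90.46 K.
With N = 3 opaque layers, T_s = (N+1)^(1/4)·T_e = 4^(1/4)·90.46 = 127.9 K.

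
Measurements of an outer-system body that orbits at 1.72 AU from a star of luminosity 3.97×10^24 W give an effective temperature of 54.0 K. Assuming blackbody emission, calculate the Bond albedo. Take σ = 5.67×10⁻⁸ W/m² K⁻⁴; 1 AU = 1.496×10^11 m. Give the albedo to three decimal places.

d = 1.72 × 1.496×10^11 m = 2.573×10^11 m.
Flux at the orbit: S = L/(4πd²) = 3.97×10^24/(4π·(2.57×10^11)²) = 4.772 W/m².
From σT⁴ = S(1−α)/4 we invert for α: 1−α = 4σT⁴/S.
σT⁴ = 0.4821 W/m², so 4σT⁴ = 1.928 W/m².
1−α = 1.928/4.772 = 0.4042, so α = 0.5958.

0.596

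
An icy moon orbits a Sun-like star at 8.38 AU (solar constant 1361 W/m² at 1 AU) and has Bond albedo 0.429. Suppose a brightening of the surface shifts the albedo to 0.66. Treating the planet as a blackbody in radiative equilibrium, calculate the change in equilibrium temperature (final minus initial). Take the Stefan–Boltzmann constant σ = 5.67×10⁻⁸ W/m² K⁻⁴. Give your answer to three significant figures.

Irradiance scales as 1/d², so S = 1361 W/m² × (1/8.38)² = 19.38 W/m².
With α = 0.429, T₁ = 83.58 K.
After:  T₂ = [19.38·0.34/(4σ)]^(1/4) = 73.42 K.
Change: 73.42 − 83.58 = -10.16 K.

-10.2 K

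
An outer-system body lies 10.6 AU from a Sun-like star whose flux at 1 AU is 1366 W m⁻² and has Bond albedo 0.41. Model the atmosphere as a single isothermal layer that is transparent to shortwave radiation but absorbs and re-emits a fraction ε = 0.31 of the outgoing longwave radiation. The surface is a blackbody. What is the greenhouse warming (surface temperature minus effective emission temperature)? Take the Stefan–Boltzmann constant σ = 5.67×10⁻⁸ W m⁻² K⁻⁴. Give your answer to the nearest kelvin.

By the inverse-square law, S = 1366/10.6² = 12.16 W m⁻².
The planet radiates to space at T_e = [S(1−α)/(4σ)]^(1/4) = 74.99 K.
For a single slab of emissivity ε, T_s⁴ = 2T_e⁴/(2−ε); thus T_s = 74.99·(1.183)^(1/4) = 78.22 K.
The atmosphere warms the surface by 3.225 K.

3 K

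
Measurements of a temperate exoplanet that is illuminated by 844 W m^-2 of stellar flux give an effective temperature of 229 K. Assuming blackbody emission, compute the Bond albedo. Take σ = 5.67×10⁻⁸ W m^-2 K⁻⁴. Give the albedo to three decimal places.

Energy balance: S(1−α)/4 = σT⁴, so 1−α = 4σT⁴/S.
σT⁴ = 155.9 W m^-2, so 4σT⁴ = 623.7 W m^-2.
1−α = 623.7/844.0 = 0.7390, so α = 0.2610.

0.261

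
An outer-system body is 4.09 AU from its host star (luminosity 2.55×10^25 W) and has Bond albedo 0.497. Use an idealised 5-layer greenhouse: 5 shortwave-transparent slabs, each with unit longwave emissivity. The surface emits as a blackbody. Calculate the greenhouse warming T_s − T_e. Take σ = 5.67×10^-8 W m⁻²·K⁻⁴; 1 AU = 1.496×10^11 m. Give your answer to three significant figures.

Orbital distance: d = 4.09 AU = 6.119×10^11 m.
S = L/(4πd²) = 5.420 W m⁻².
The effective emission temperature is T_e = [S(1−α)/(4σ)]^¼ = 58.88 K.
T_s = (N+1)^(1/4)·T_e = 92.16 K.
Warming: T_s − T_e = 33.27 K.

33.3 kelvin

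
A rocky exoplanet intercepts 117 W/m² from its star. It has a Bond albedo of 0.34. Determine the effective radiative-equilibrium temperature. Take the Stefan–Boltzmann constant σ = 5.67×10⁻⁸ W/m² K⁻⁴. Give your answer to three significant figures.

136 K

Averaging over the sphere, the absorbed flux is S(1−α)/4 = 19.30 W/m².
In equilibrium σT⁴ equals this, so T = 135.8 K.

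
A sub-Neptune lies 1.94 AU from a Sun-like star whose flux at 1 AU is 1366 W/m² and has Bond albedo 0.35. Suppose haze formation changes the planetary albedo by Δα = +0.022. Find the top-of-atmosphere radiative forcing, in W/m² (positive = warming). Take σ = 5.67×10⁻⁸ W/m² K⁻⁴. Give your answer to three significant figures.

-2.00 W/m²

Flux at the orbit: S = 1366/(1.94)² = 363.0 W/m².
TOA radiative forcing: ΔF = −S·Δα/4 = −363.0·(+0.022)/4 = -1.996 W/m².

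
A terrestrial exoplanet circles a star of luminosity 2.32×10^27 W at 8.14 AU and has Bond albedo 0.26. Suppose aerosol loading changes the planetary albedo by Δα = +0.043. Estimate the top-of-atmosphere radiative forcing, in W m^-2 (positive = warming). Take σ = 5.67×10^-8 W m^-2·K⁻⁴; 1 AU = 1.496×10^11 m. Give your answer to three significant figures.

-1.34 W m^-2

d = 8.14 × 1.496×10^11 m = 1.218×10^12 m.
S = L/(4πd²) = 124.5 W m^-2.
TOA radiative forcing: ΔF = −S·Δα/4 = −124.5·(+0.043)/4 = -1.338 W m^-2.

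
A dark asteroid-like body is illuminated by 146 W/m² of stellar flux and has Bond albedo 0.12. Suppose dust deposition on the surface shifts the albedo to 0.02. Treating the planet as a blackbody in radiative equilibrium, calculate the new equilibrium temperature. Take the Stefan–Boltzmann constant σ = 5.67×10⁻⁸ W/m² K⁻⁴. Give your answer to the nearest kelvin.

With the new albedo, S(1−α₂)/4 = 35.77 W/m², so T₂ = 158.5 K.

158 K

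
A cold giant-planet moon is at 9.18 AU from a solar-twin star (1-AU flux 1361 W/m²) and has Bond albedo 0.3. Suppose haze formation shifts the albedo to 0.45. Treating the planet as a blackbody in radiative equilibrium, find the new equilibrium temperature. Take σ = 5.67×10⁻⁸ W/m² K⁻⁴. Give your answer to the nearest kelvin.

By the inverse-square law, S = 1361/9.18² = 16.15 W/m².
New equilibrium: T₂ = [(1−0.45)·16.15/(4σ)]^(1/4) = 79.11 K.

79 kelvin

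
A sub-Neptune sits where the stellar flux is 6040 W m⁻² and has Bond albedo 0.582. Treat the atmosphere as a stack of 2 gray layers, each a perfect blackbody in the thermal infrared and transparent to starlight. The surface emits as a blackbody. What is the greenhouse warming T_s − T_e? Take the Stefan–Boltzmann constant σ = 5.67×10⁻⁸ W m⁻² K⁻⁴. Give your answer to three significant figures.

103 K

The effective emission temperature is T_e = [S(1−α)/(4σ)]^¼ = 324.8 K.
T_s = (N+1)^(1/4)·T_e = 427.5 K.
Warming: T_s − T_e = 102.7 K.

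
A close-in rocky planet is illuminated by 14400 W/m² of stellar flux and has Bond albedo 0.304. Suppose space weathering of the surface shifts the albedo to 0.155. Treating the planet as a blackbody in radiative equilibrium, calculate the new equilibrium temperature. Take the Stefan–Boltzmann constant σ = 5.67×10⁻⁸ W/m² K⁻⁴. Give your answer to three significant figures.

New equilibrium: T₂ = [(1−0.155)·14400/(4σ)]^(1/4) = 481.3 K.

481 K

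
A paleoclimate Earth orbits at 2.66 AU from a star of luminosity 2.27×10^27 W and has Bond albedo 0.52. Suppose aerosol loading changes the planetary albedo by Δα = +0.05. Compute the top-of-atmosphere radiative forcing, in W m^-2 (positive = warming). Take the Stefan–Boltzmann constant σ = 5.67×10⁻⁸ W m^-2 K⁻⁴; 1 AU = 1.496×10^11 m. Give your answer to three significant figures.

-14.3 W m^-2

Orbital distance: d = 2.66 AU = 3.979×10^11 m.
Flux at the orbit: S = L/(4πd²) = 2.27×10^27/(4π·(3.98×10^11)²) = 1141 W m^-2.
The change in absorbed flux is Δ[S(1−α)/4] = −SΔα/4 = -14.26 W m^-2.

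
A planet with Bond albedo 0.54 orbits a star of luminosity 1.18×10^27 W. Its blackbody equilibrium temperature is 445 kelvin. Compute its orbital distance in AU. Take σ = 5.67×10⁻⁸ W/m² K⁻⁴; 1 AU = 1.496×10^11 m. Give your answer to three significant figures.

0.466 AU

Required flux: S = 4σT⁴/(1−α) = 19330 W/m².
Then d = [L/(4πS)]^(1/2) = 6.969×10^10 m, i.e. 0.4658 AU.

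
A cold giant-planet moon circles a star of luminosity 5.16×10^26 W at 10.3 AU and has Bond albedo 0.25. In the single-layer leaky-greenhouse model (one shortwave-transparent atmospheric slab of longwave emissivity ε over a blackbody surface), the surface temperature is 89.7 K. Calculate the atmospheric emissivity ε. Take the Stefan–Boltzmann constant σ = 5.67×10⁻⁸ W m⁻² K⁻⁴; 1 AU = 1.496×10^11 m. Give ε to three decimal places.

d = 10.3 × 1.496×10^11 m = 1.541×10^12 m.
S = L/(4πd²) = 17.29 W m⁻².
Effective temperature: T_e = [S(1−α)/(4σ)]^(1/4) = 86.96 K.
Inverting T_s⁴ = 2T_e⁴/(2−ε): (T_e/T_s)⁴ = 0.8834, so ε = 2(1 − 0.8834) = 0.2332.

0.233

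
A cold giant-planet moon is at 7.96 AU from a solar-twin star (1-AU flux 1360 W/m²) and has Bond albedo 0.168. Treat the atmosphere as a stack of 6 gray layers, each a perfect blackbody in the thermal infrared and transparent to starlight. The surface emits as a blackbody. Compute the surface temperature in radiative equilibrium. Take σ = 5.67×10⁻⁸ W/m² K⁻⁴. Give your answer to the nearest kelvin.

153 kelvin

Flux at the orbit: S = 1360/(7.96)² = 21.46 W/m².
The effective emission temperature is T_e = [S(1−α)/(4σ)]^¼ = 94.20 K.
For an N-layer opaque stack, T_s⁴ = (N+1)T_e⁴, hence T_s = (7)^(1/4)×94.20 K = 153.2 K.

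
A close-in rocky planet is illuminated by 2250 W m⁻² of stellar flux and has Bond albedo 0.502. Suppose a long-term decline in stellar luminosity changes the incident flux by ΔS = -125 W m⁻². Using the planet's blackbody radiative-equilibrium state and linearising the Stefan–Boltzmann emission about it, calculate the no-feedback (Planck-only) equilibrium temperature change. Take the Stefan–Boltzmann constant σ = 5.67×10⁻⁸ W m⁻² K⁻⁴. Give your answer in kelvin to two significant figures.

Reference equilibrium: T_e = [S(1−α)/(4σ)]^(1/4) = 265.1 K.
Only a fraction (1−α) is absorbed and it's spread over 4πR², so ΔF = (1−α)ΔS/4 = -15.56 W m⁻².
Planck response: λ_P = 4σT_e³ = 4·5.67×10⁻⁸·(265.1)³ = 4.226 W m⁻²/K.
So ΔT₀ = -15.56/4.226 = -3.68 K.

-3.7 K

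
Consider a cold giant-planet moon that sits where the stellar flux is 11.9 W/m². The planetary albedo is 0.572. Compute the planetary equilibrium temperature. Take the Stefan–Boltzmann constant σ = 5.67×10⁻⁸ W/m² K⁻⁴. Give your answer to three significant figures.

68.8 K

The planet absorbs (1−α)S over its disc πR² and re-emits over 4πR², so the mean absorbed flux is (1−0.572)·11.90/4 = 1.273 W/m².
Set σT⁴ = 1.273 → T = (1.273/σ)^(1/4) = 68.84 K.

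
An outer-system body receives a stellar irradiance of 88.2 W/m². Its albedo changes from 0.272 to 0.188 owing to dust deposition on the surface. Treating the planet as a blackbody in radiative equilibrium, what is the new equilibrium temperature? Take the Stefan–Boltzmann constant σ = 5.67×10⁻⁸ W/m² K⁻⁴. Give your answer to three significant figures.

133 K

T₂ = [S(1−α₂)/(4σ)]^(1/4) = [88.20·0.812/(4σ)]^(1/4) = 133.3 K.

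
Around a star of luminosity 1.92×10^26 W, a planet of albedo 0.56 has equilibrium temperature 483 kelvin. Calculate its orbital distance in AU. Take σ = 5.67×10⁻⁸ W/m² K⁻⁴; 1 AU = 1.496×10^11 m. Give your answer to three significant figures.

0.156 AU

The flux needed for this T is 4σT⁴/(1−0.56) = 28050 W/m².
Then d = [L/(4πS)]^(1/2) = 2.334×10^10 m, i.e. 0.1560 AU.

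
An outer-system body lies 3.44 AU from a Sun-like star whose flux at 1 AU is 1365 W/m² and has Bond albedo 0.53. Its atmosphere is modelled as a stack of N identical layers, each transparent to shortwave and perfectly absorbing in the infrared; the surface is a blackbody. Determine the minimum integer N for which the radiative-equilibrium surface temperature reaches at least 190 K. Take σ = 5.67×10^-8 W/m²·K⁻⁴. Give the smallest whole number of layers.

Flux at the orbit: S = 1365/(3.44)² = 115.3 W/m².
Top-of-atmosphere balance: σT_e⁴ = S(1−α)/4 = 13.55 W/m² → T_e = 124.3 K.
T_s = (N+1)^(1/4)·T_e ≥ 190 K requires N+1 ≥ (T_s/T_e)⁴ = (190/124.3)⁴ = 5.452.
So N ≥ 4.452; the smallest integer is N = 5.

5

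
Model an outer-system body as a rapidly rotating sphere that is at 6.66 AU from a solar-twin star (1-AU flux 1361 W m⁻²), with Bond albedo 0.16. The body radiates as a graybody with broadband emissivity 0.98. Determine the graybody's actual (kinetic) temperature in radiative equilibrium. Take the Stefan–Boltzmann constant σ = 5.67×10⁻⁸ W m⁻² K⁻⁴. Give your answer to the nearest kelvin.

104 kelvin

Flux at the orbit: S = 1361/(6.66)² = 30.68 W m⁻².
Absorbed flux (global mean): S(1−α)/4 = 30.68·0.84/4 = 6.444 W m⁻².
Equating to εσT⁴ with ε = 0.98: T = (6.444/0.98σ)^(1/4) = 103.8 K.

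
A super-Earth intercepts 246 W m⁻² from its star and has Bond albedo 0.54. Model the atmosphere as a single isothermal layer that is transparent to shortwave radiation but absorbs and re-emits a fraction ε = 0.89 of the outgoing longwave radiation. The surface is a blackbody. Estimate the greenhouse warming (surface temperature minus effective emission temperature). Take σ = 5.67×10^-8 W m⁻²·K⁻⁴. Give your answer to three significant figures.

23.7 K

Effective emission temperature (TOA balance): σT_e⁴ = S(1−α)/4 = 28.29 W m⁻² → T_e = 149.5 K.
Surface balance with a leaky layer gives σT_s⁴ = σT_e⁴·2/(2−ε), so T_s = T_e·[2/(2−0.89)]^(1/4) = 173.2 K.
T_s − T_e = 173.2 − 149.5 = 23.70 K.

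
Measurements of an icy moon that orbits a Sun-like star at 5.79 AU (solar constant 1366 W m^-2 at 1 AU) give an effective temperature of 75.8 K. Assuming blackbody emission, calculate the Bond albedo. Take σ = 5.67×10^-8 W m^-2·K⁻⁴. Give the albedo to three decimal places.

Irradiance scales as 1/d², so S = 1366 W m^-2 × (1/5.79)² = 40.75 W m^-2.
Energy balance: S(1−α)/4 = σT⁴, so 1−α = 4σT⁴/S.
4σT⁴ = 4·5.67×10⁻⁸·(75.8)⁴ = 7.487 W m^-2.
Hence α = 1 − 7.487/40.75 = 0.8163.

0.816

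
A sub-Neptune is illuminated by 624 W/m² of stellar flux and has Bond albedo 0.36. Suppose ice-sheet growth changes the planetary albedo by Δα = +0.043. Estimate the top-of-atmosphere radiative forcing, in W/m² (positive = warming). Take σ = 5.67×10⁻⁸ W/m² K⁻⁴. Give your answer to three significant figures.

The change in absorbed flux is Δ[S(1−α)/4] = −SΔα/4 = -6.708 W/m².

-6.71 W/m²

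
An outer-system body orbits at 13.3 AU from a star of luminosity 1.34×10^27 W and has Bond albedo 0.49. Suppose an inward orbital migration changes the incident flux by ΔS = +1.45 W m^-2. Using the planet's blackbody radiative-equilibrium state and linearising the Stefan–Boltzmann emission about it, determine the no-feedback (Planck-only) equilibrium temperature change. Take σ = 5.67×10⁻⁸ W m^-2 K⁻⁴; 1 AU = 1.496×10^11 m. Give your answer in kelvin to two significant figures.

1.2 K

Orbital distance: d = 13.3 AU = 1.990×10^12 m.
S = L/(4πd²) = 26.94 W m^-2.
Unperturbed T_e = [26.94·(1−0.49)/(4σ)]^¼ = 88.22 K.
ΔF = Δ[S(1−α)]/4 = (1−0.49)·+1.45/4 = 0.1849 W m^-2.
Linearising σT⁴ gives d(σT⁴)/dT = 4σT_e³ = 0.1557 W m^-2 per K.
So ΔT₀ = 0.1849/0.1557 = 1.19 K.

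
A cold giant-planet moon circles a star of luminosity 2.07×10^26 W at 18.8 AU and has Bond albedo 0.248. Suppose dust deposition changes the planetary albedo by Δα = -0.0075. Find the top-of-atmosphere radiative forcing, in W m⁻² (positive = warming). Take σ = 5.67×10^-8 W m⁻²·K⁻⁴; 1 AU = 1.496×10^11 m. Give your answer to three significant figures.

0.00390 W m⁻²

d = 18.8 × 1.496×10^11 m = 2.812×10^12 m.
Spreading L over a sphere of radius d: S = 2.07×10^26/(4π·2.81×10^12²) = 2.082 W m⁻².
The change in absorbed flux is Δ[S(1−α)/4] = −SΔα/4 = 0.003905 W m⁻².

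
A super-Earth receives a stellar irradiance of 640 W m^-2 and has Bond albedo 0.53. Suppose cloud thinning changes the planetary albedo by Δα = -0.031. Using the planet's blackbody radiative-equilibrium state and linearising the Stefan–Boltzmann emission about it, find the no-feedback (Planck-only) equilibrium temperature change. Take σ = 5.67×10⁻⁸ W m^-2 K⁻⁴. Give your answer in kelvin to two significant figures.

3.1 kelvin

Unperturbed T_e = [640.0·(1−0.53)/(4σ)]^¼ = 190.8 K.
TOA radiative forcing: ΔF = −S·Δα/4 = −640.0·(-0.031)/4 = 4.960 W m^-2.
The Planck feedback parameter is 4σT_e³ = 1.576 W m^-2/K.
ΔT₀ = ΔF/λ_P = 4.960/1.576 = 3.15 K.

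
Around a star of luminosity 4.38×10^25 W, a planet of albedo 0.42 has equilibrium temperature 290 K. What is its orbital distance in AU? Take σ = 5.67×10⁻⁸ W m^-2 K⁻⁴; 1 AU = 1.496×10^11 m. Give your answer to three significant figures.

Required flux: S = 4σT⁴/(1−α) = 2766 W m^-2.
S = L/(4πd²) → d = √(L/4πS) = √(4.38×10^25/(4π·2766)) = 3.550×10^10 m = 0.2373 AU.

0.237 AU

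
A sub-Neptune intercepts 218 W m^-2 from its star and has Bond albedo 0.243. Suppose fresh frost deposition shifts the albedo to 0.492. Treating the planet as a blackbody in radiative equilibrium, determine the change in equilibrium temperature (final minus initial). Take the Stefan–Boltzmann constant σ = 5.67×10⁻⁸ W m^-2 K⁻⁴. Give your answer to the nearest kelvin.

Before: T₁ = [218.0·0.757/(4σ)]^(1/4) = 164.2 K.
With α = 0.492, T₂ = 148.7 K.
ΔT = T₂ − T₁ = -15.59 K.

-16 K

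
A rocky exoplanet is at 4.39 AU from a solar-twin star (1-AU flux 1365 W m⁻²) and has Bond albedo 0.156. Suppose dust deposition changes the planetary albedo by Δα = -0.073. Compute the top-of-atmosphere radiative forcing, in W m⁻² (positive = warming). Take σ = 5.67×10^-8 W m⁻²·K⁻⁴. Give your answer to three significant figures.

Irradiance scales as 1/d², so S = 1365 W m⁻² × (1/4.39)² = 70.83 W m⁻².
TOA radiative forcing: ΔF = −S·Δα/4 = −70.83·(-0.073)/4 = 1.293 W m⁻².

1.29 W m⁻²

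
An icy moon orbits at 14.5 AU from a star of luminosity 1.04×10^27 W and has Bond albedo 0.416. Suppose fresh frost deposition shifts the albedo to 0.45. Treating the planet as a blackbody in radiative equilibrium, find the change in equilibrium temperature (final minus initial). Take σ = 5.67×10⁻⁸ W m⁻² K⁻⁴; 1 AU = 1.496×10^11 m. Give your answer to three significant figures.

-1.22 kelvin

Orbital distance: d = 14.5 AU = 2.169×10^12 m.
Spreading L over a sphere of radius d: S = 1.04×10^27/(4π·2.17×10^12²) = 17.59 W m⁻².
With α = 0.416, T₁ = 82.03 K.
After:  T₂ = [17.59·0.55/(4σ)]^(1/4) = 80.81 K.
Change: 80.81 − 82.03 = -1.221 K.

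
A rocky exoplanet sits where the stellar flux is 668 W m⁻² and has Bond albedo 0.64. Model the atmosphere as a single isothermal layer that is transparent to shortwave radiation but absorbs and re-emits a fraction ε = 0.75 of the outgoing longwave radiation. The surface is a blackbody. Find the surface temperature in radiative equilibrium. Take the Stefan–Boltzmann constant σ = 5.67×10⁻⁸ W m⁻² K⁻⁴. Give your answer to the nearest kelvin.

203 K

The planet radiates to space at T_e = [S(1−α)/(4σ)]^(1/4) = 180.5 K.
The surface balance (absorbed SW + ε·downward IR = σT_s⁴) with T_a⁴ = T_s⁴/2 reduces to T_s = T_e·[2/(2−ε)]^¼ = 202.9 K.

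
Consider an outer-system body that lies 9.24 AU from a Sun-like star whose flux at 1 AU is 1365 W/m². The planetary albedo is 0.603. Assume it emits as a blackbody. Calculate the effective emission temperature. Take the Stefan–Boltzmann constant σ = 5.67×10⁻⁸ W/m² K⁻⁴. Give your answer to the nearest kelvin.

Irradiance scales as 1/d², so S = 1365 W/m² × (1/9.24)² = 15.99 W/m².
Averaging over the sphere, the absorbed flux is S(1−α)/4 = 1.587 W/m².
In equilibrium σT⁴ equals this, so T = 72.73 K.

73 kelvin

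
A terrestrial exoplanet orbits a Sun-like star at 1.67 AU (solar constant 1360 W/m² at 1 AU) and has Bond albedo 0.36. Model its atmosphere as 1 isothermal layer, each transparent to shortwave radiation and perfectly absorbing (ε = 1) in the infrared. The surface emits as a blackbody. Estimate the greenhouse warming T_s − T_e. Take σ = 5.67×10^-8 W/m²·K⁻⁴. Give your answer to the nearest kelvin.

36 kelvin

Flux at the orbit: S = 1360/(1.67)² = 487.6 W/m².
OLR = S(1−α)/4 = 78.02 W/m²; the top layer radiates at T_e = 192.6 K.
Surface: T_s = (2)^¼·T_e = 229.0 K.
So the greenhouse effect raises the surface by 229.0 − 192.6 = 36.44 K.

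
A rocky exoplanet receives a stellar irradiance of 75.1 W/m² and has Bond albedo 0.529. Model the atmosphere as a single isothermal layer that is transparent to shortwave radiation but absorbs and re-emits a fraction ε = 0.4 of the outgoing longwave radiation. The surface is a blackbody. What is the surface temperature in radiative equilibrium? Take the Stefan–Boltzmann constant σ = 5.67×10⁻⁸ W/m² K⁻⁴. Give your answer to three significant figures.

At the top of the atmosphere, σT_e⁴ = S(1−α)/4 = 8.843 W/m², giving T_e = 111.8 K.
For a single slab of emissivity ε, T_s⁴ = 2T_e⁴/(2−ε); thus T_s = 111.8·(1.25)^(1/4) = 118.2 K.

118 K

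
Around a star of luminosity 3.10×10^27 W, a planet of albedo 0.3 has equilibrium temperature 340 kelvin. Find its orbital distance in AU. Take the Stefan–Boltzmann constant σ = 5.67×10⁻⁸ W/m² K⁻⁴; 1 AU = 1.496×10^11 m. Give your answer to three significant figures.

The flux needed for this T is 4σT⁴/(1−0.3) = 4330 W/m².
Then d = [L/(4πS)]^(1/2) = 2.387×10^11 m, i.e. 1.596 AU.

1.60 AU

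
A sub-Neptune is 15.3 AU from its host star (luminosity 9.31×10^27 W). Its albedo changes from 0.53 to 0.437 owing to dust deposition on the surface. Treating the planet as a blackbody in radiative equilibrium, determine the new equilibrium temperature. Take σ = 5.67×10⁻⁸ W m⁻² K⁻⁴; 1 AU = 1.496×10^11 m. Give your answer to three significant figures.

137 kelvin

d = 15.3 × 1.496×10^11 m = 2.289×10^12 m.
Spreading L over a sphere of radius d: S = 9.31×10^27/(4π·2.29×10^12²) = 141.4 W m⁻².
New equilibrium: T₂ = [(1−0.437)·141.4/(4σ)]^(1/4) = 136.9 K.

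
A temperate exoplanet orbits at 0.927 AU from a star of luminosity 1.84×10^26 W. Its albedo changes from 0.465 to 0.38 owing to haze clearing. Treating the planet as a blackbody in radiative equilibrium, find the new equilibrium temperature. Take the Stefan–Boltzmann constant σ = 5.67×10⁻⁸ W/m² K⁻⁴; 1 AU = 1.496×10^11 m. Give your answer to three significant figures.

214 K

Orbital distance: d = 0.927 AU = 1.387×10^11 m.
Spreading L over a sphere of radius d: S = 1.84×10^26/(4π·1.39×10^11²) = 761.4 W/m².
New equilibrium: T₂ = [(1−0.38)·761.4/(4σ)]^(1/4) = 213.6 K.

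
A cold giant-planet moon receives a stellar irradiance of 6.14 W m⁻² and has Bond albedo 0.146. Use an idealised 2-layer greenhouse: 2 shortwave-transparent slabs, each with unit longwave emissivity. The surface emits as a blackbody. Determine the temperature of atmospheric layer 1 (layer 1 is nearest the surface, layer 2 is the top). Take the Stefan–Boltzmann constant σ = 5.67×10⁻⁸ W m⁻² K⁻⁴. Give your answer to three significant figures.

82.5 kelvin

OLR = S(1−α)/4 = 1.311 W m⁻²; the top layer radiates at T_e = 69.34 K.
Each opaque layer satisfies 2T_j⁴ = T_{j−1}⁴ + T_{j+1}⁴, giving T_k⁴ = (N+1−k)T_e⁴.
T_1 = (2)^(1/4)·69.34 = 82.46 K.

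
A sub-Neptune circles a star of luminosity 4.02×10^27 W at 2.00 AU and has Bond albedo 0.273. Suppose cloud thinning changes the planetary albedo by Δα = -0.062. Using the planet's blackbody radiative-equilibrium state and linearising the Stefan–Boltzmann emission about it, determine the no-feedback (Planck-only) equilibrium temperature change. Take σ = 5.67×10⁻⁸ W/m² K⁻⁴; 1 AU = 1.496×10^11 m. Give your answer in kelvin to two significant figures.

Orbital distance: d = 2.00 AU = 2.992×10^11 m.
Spreading L over a sphere of radius d: S = 4.02×10^27/(4π·2.99×10^11²) = 3573 W/m².
The baseline emission temperature is T_e = 327.1 K.
The change in absorbed flux is Δ[S(1−α)/4] = −SΔα/4 = 55.39 W/m².
The Planck feedback parameter is 4σT_e³ = 7.941 W/m²/K.
ΔT₀ = ΔF/λ_P = 55.39/7.941 = 6.97 K.

7.0 K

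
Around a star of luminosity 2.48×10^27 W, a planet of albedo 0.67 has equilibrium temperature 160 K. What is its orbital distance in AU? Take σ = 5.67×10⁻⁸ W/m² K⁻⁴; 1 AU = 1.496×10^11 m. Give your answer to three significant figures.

Energy balance gives S = 4σT⁴/(1−α) = 450.4 W/m².
From L = 4πd²S, d = √(2.48×10^27/(4π·450.4)) = 6.619×10^11 m = 4.425 AU.

4.42 AU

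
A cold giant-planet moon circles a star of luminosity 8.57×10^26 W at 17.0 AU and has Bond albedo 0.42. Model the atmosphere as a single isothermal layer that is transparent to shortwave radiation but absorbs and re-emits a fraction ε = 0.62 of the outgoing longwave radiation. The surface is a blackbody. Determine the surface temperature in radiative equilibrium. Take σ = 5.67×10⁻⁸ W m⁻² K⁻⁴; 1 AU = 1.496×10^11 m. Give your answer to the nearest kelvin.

79 K

Orbital distance: d = 17.0 AU = 2.543×10^12 m.
Flux at the orbit: S = L/(4πd²) = 8.57×10^26/(4π·(2.54×10^12)²) = 10.54 W m⁻².
The planet radiates to space at T_e = [S(1−α)/(4σ)]^(1/4) = 72.06 K.
For a single slab of emissivity ε, T_s⁴ = 2T_e⁴/(2−ε); thus T_s = 72.06·(1.449)^(1/4) = 79.07 K.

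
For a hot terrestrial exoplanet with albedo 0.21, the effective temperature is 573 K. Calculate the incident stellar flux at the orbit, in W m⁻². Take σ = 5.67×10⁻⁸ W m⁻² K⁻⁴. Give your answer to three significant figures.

Invert the energy balance for S: S = 4σT⁴/(1−α).
σT⁴ = 5.67×10⁻⁸·(573)⁴ = 6112 W m⁻².
So S = 4×6112/(1−0.21) = 30950 W m⁻².

30900 W m⁻²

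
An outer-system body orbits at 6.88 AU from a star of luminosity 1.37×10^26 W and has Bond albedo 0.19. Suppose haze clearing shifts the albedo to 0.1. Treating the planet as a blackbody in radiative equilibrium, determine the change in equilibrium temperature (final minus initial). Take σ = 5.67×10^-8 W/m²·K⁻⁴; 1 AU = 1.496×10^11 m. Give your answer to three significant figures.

Orbital distance: d = 6.88 AU = 1.029×10^12 m.
Spreading L over a sphere of radius d: S = 1.37×10^26/(4π·1.03×10^12²) = 10.29 W/m².
Before: T₁ = [10.29·0.81/(4σ)]^(1/4) = 77.86 K.
With α = 0.1, T₂ = 79.94 K.
ΔT = T₂ − T₁ = 2.078 K.

2.08 K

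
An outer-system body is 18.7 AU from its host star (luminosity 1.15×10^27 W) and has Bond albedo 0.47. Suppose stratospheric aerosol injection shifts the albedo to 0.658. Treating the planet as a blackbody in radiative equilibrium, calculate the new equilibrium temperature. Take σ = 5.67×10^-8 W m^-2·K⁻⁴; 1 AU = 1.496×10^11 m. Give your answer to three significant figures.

64.8 K

d = 18.7 × 1.496×10^11 m = 2.798×10^12 m.
Flux at the orbit: S = L/(4πd²) = 1.15×10^27/(4π·(2.80×10^12)²) = 11.69 W m^-2.
With the new albedo, S(1−α₂)/4 = 0.9998 W m^-2, so T₂ = 64.80 K.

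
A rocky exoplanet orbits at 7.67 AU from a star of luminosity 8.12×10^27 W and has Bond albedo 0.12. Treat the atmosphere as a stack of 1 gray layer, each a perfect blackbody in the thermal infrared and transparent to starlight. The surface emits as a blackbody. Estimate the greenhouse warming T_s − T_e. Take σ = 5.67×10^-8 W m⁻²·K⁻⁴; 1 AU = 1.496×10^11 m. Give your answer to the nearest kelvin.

d = 7.67 × 1.496×10^11 m = 1.147×10^12 m.
Spreading L over a sphere of radius d: S = 8.12×10^27/(4π·1.15×10^12²) = 490.8 W m⁻².
OLR = S(1−α)/4 = 108.0 W m⁻²; the top layer radiates at T_e = 208.9 K.
Surface: T_s = (2)^¼·T_e = 248.4 K.
So the greenhouse effect raises the surface by 248.4 − 208.9 = 39.52 K.

40 K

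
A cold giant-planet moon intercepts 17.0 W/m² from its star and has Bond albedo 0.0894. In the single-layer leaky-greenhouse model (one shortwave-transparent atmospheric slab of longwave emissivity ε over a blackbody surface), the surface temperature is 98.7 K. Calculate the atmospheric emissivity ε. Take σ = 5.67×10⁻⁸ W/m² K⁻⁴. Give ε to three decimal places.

TOA balance gives T_e = 90.89 K.
Inverting T_s⁴ = 2T_e⁴/(2−ε): (T_e/T_s)⁴ = 0.7192, so ε = 2(1 − 0.7192) = 0.5615.

0.562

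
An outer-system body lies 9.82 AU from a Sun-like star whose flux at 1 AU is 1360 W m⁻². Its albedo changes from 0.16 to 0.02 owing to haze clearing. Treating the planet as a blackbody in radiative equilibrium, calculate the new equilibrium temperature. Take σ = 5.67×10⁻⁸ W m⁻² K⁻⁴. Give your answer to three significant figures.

88.4 kelvin

Irradiance scales as 1/d², so S = 1360 W m⁻² × (1/9.82)² = 14.10 W m⁻².
With the new albedo, S(1−α₂)/4 = 3.455 W m⁻², so T₂ = 88.35 K.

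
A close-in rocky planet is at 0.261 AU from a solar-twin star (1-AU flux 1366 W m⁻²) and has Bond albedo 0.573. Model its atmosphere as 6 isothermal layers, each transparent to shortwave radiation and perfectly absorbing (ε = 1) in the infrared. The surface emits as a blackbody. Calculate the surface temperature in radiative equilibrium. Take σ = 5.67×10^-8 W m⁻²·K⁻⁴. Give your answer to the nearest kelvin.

717 K

By the inverse-square law, S = 1366/0.261² = 20050 W m⁻².
Top-of-atmosphere balance: σT_e⁴ = S(1−α)/4 = 2141 W m⁻² → T_e = 440.8 K.
For an N-layer opaque stack, T_s⁴ = (N+1)T_e⁴, hence T_s = (7)^(1/4)×440.8 K = 717.0 K.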